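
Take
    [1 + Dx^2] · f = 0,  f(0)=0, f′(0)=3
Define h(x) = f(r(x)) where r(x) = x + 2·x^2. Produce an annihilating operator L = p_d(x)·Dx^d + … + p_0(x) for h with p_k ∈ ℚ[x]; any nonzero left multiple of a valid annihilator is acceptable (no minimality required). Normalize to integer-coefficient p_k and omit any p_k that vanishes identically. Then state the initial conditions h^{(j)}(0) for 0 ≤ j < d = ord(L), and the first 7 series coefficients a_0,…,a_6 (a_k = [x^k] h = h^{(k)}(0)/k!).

f: a_k = 0, 3, 0, -1/2, 0, 1/40, 0, …
f∘r: x↦r, Dx↦Dx/r' in L_f ⇒ L₀.
L = (1 + 12·x + 48·x^2 + 64·x^3) - 4·Dx + (1 + 4·x)·Dx^2  (order 2).
h: a_k = 0, 3, 6, -1/2, -3, -239/40, -15/4, …
ICs: h(0) = 0, h′(0) = 3.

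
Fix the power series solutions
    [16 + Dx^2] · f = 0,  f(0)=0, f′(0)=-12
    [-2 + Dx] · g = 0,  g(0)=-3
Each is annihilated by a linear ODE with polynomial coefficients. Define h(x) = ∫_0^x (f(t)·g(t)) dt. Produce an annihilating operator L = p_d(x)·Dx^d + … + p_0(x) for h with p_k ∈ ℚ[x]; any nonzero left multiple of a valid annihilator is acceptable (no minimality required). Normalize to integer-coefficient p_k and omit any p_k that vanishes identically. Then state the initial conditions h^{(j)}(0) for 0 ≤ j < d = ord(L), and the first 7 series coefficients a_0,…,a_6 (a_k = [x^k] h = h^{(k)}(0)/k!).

f: a_k = 0, -12, 0, 32, 0, -128/5, 0, …
g: a_k = -3, -6, -6, -4, -2, -4/5, -4/15, …
f·g: L₀ = L_f ⊗_s L_g, ord ≤ 2·1.
h=∫₀ˣh₀: take L = L₀·Dx.
L = 20·Dx - 4·Dx^2 + Dx^3  (order 3).
h: a_k = 0, 0, 18, 24, -6, -144/5, -76/5, …
ICs: h(0) = 0, h′(0) = 0, h′′(0) = 36.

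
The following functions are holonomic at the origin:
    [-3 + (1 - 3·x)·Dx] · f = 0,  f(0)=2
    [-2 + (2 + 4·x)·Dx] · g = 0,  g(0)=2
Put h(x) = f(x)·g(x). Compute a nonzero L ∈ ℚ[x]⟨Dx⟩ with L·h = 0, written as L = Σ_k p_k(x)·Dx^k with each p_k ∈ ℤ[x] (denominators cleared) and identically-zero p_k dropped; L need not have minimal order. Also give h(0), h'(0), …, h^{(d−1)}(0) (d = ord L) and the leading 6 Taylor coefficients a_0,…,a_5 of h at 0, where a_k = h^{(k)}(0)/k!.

L = (4 + 3·x) + (-1 + x + 6·x^2)·Dx  (order 1).
h: a_k = 4, 16, 46, 140, 835/2, 1256, …
ICs: h(0) = 4.

f: a_k = 2, 6, 18, 54, 162, 486, …
g: a_k = 2, 2, -1, 1, -5/4, 7/4, …
Product ⇒ symmetric product L₀, ord ≤ 1.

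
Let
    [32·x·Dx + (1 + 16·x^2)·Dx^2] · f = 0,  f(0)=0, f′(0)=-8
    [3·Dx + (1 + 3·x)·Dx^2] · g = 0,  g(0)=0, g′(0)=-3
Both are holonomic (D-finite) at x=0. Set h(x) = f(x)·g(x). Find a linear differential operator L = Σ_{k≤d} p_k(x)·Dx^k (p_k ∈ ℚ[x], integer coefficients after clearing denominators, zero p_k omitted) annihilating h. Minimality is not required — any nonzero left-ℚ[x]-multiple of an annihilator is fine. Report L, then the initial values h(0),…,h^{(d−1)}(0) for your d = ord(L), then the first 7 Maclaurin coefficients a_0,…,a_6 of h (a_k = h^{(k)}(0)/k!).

f: a_k = 0, -8, 0, 128/3, 0, -2048/5, 0, …
g: a_k = 0, -3, 9/2, -9, 81/4, -243/5, 243/2, …
f·g: L₀ = L_f ⊗_s L_g, ord ≤ 2·2.
L = (15744 + 89280·x + 811008·x^2 + 5299200·x^3 + 13271040·x^4 + 17252352·x^5 + 21233664·x^7)·Dx + (4258 + 91200·x + 775488·x^2 + 4635648·x^3 + 18247680·x^4 + 41140224·x^5 + 46448640·x^6 + 21233664·x^7 + 74317824·x^8)·Dx^2 + (492 + 12548·x + 131328·x^2 + 747968·x^3 + 3219456·x^4 + 10146816·x^5 + 21233664·x^6 + 24920064·x^7 + 21233664·x^8 + 42467328·x^9)·Dx^3 + (73 + 822·x + 6161·x^2 + 34944·x^3 + 151168·x^4 + 500736·x^5 + 1322496·x^6 + 2654208·x^7 + 3244032·x^8 + 3538944·x^9 + 5308416·x^10)·Dx^4  (order 4).
h: a_k = 0, 0, 24, -36, -56, 30, 6168/5, …
ICs: h(0) = 0, h′(0) = 0, h′′(0) = 48, h′′′(0) = -216.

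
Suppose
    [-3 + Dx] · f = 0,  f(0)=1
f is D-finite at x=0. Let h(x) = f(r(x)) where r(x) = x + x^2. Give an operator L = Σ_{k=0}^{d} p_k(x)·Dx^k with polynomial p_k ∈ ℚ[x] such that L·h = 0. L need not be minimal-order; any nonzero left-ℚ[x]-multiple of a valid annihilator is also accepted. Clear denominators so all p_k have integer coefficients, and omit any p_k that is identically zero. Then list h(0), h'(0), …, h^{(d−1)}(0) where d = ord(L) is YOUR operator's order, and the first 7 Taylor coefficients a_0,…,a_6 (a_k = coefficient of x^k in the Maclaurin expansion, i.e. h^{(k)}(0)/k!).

L = (-3 - 6·x) + Dx  (order 1).
h: a_k = 1, 3, 15/2, 27/2, 171/8, 1161/40, 2871/80, …
ICs: h(0) = 1.

f: a_k = 1, 3, 9/2, 9/2, 27/8, 81/40, 81/80, …
Substitute x→r, Dx→(1/r')Dx; clear ⇒ L₀.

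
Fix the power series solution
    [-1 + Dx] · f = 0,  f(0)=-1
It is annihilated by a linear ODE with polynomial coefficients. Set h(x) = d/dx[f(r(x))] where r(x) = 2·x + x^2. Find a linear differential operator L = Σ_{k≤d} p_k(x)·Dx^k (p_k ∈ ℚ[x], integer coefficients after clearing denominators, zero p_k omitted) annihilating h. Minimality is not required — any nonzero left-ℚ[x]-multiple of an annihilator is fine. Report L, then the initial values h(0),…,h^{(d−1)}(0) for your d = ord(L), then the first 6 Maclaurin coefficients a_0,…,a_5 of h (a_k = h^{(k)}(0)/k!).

L = (3 + 4·x + 2·x^2) + (-1 - x)·Dx  (order 1).
h: a_k = -2, -6, -10, -38/3, -13, -173/15, …
ICs: h(0) = -2.

f: a_k = -1, -1, -1/2, -1/6, -1/24, -1/120, …
L₀ from L_f via x↦r, Dx↦r'^{-1}Dx.
Derive L from L₀ (diff closure).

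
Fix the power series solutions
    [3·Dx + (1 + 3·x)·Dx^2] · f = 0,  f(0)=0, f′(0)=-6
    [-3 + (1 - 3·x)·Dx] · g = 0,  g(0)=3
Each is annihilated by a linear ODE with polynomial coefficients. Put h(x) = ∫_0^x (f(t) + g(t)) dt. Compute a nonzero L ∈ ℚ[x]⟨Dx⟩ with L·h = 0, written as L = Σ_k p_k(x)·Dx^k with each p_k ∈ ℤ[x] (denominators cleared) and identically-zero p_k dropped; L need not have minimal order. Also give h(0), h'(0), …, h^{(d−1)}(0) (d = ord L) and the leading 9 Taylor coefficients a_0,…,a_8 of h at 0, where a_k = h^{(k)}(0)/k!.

f: a_k = 0, -6, 9, -18, 81/2, -486/5, 243, -4374/7, 6561/4, …
g: a_k = 3, 9, 27, 81, 243, 729, 2187, 6561, 19683, …
Sum ⇒ L₀ = lclm(L_f,L_g) in ℚ(x)⟨Dx⟩.
h=∫₀ˣh₀: take L = L₀·Dx.
L = (-30 - 18·x)·Dx^2 + (-4 - 48·x - 36·x^2)·Dx^3 + (1 + x - 9·x^2 - 9·x^3)·Dx^4  (order 4).
h: a_k = 0, 3, 3/2, 12, 63/4, 567/10, 1053/10, 2430/7, 41553/56, …
ICs: h(0) = 0, h′(0) = 3, h′′(0) = 3, h′′′(0) = 72.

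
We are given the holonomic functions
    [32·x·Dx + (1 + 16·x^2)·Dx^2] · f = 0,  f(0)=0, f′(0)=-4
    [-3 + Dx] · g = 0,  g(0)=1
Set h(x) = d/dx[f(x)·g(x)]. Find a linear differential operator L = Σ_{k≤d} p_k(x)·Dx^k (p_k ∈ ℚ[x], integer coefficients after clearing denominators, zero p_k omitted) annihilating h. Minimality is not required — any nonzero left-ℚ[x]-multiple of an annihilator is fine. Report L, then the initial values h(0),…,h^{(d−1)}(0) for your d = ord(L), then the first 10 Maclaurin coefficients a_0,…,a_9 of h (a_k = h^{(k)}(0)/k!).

L = (-69 - 576·x + 5472·x^2 - 9216·x^3 + 6912·x^4) + (14 + 288·x - 2112·x^2 + 4608·x^3 - 4608·x^4)·Dx + (3 - 32·x + 96·x^2 - 512·x^3 + 768·x^4)·Dx^2  (order 2).
h: a_k = -4, -24, 10, 184, -1223/2, -3159, 208169/20, 1719642/35, -194189089/1120, -1297874621/1680, …
ICs: h(0) = -4, h′(0) = -24.

f: a_k = 0, -4, 0, 64/3, 0, -1024/5, 0, 16384/7, 0, -262144/9, …
g: a_k = 1, 3, 9/2, 9/2, 27/8, 81/40, 81/80, 243/560, 729/4480, 243/4480, …
L₀ := L_f ⊗_s L_g (sym. prod.), ord ≤ 2.
h=h₀': d/dx-closure on L₀ ⇒ L.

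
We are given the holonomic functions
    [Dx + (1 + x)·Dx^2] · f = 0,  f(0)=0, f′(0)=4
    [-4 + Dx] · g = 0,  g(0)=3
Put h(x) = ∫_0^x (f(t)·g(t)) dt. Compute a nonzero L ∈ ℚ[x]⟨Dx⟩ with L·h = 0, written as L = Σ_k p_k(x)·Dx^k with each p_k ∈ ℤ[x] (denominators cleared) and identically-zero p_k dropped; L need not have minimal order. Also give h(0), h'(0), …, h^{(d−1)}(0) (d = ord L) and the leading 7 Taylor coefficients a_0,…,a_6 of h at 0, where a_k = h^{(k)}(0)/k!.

L = (12 + 16·x)·Dx + (-7 - 8·x)·Dx^2 + (1 + x)·Dx^3  (order 3).
h: a_k = 0, 0, 6, 14, 19, 93/5, 72/5, …
ICs: h(0) = 0, h′(0) = 0, h′′(0) = 12.

f: a_k = 0, 4, -2, 4/3, -1, 4/5, -2/3, …
g: a_k = 3, 12, 24, 32, 32, 128/5, 256/15, …
h₀=f·g: eliminate ⇒ L₀, order ≤ 2·1.
h=∫h₀ ⇒ L = L₀·Dx.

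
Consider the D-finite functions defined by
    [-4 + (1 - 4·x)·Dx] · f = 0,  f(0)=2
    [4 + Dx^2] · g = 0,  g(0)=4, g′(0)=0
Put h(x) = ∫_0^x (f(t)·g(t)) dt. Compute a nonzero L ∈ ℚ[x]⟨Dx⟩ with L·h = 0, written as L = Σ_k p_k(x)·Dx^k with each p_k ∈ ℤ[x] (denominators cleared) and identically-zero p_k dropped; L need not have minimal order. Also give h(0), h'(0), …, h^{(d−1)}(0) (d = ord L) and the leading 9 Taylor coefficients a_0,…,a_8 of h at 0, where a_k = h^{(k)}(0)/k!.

f: a_k = 2, 8, 32, 128, 512, 2048, 8192, 32768, 131072, …
g: a_k = 4, 0, -8, 0, 8/3, 0, -16/45, 0, 8/315, …
L₀ := L_f ⊗_s L_g (sym. prod.), ord ≤ 2.
Integrate: L := L₀·Dx.
L = (-4 + 16·x)·Dx + 8·Dx^2 + (-1 + 4·x)·Dx^3  (order 3).
h: a_k = 0, 8, 16, 112/3, 112, 5392/15, 10784/9, 184864/45, 647024/45, …
ICs: h(0) = 0, h′(0) = 8, h′′(0) = 32.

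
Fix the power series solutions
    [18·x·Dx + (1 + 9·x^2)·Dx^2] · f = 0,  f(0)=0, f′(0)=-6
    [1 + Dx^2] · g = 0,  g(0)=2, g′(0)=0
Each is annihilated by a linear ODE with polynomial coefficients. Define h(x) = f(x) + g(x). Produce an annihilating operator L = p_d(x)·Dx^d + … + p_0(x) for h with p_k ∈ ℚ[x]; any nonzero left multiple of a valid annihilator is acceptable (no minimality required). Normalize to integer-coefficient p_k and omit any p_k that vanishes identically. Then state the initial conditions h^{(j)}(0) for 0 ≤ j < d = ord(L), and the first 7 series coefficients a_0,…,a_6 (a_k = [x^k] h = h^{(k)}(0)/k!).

L = (-1926·x + 17820·x^3 + 1458·x^5)·Dx + (-17 + 351·x^2 + 4617·x^4 + 729·x^6)·Dx^2 + (-1926·x + 17820·x^3 + 1458·x^5)·Dx^3 + (-17 + 351·x^2 + 4617·x^4 + 729·x^6)·Dx^4  (order 4).
h: a_k = 2, -6, -1, 18, 1/12, -486/5, -1/360, …
ICs: h(0) = 2, h′(0) = -6, h′′(0) = -2, h′′′(0) = 108.

f: a_k = 0, -6, 0, 18, 0, -486/5, 0, …
g: a_k = 2, 0, -1, 0, 1/12, 0, -1/360, …
Sum ⇒ L₀ = lclm(L_f,L_g) in ℚ(x)⟨Dx⟩.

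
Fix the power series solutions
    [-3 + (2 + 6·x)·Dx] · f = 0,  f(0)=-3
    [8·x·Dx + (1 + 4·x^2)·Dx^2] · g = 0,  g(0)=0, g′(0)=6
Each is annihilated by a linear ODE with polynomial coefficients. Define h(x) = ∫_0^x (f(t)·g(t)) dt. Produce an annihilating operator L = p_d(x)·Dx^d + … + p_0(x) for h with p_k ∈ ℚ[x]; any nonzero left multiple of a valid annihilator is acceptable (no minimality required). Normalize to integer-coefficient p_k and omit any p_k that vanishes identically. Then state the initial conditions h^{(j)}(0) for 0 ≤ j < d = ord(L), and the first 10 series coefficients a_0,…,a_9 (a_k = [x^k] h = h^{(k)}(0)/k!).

L = (27 - 48·x - 36·x^2)·Dx + (-12 - 4·x + 144·x^2 + 144·x^3)·Dx^2 + (4 + 24·x + 52·x^2 + 96·x^3 + 144·x^4)·Dx^3  (order 3).
h: a_k = 0, 0, -9, -9, 177/16, 9/8, -2949/640, -105921/4480, 7571871/143360, -1294977/35840, …
ICs: h(0) = 0, h′(0) = 0, h′′(0) = -18.

f: a_k = -3, -9/2, 27/8, -81/16, 1215/128, -5103/256, 45927/1024, -216513/2048, 8444007/32768, -42220035/65536, …
g: a_k = 0, 6, 0, -8, 0, 96/5, 0, -384/7, 0, 512/3, …
f·g: L₀ = L_f ⊗_s L_g, ord ≤ 1·2.
h=∫h₀ ⇒ L = L₀·Dx.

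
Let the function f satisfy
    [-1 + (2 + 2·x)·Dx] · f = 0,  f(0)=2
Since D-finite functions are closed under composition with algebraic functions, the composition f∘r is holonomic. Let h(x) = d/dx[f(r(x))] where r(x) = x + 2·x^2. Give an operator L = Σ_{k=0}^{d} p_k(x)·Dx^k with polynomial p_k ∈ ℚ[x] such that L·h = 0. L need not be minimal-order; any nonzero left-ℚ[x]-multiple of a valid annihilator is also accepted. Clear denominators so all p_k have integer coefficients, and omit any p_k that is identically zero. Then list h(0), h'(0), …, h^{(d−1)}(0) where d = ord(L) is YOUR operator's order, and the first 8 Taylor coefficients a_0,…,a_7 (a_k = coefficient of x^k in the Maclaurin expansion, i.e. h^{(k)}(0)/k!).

f: a_k = 2, 1, -1/4, 1/8, -5/64, 7/128, -21/512, 33/1024, …
Change of var in L_f (x↦r) gives L₀.
h=h₀': d/dx-closure on L₀ ⇒ L.
L = 7 + (-2 - 10·x - 12·x^2 - 16·x^3)·Dx  (order 1).
h: a_k = 1, 7/2, -21/8, -21/16, 595/128, -567/256, -5537/1024, 17843/2048, …
ICs: h(0) = 1.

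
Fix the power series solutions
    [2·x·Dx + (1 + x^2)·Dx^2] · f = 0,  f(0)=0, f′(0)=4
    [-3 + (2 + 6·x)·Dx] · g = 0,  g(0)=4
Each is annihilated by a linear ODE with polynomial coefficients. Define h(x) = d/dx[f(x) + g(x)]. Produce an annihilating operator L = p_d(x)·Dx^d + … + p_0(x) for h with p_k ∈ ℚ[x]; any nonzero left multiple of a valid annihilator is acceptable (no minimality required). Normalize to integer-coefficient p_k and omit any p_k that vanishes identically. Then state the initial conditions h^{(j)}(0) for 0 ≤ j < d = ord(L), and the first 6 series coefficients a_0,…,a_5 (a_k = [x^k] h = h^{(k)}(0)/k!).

f: a_k = 0, 4, 0, -4/3, 0, 4/5, …
g: a_k = 4, 6, -9/2, 27/4, -405/32, 1701/64, …
Weyl lclm of L_f,L_g ⇒ L₀ (ord ≤ 3).
Derive L from L₀ (diff closure).
L = (-12 - 90·x + 36·x^2 + 54·x^3) + (-35 - 48·x - 102·x^2 + 144·x^3 + 189·x^4)·Dx + (-6 - 10·x + 36·x^2 + 44·x^3 + 42·x^4 + 54·x^5)·Dx^2  (order 2).
h: a_k = 10, -9, 65/4, -405/8, 8761/64, -45927/128, …
ICs: h(0) = 10, h′(0) = -9.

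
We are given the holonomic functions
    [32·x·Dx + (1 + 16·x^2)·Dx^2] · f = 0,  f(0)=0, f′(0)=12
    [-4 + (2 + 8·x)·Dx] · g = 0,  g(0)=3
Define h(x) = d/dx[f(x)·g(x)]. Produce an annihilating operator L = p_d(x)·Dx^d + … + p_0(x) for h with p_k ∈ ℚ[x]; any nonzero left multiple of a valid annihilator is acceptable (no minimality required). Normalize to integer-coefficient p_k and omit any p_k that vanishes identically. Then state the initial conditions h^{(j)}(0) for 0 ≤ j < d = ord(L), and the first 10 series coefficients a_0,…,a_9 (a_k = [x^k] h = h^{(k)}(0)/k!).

f: a_k = 0, 12, 0, -64, 0, 3072/5, 0, -49152/7, 0, 262144/3, …
g: a_k = 3, 6, -6, 12, -30, 84, -252, 792, -2574, 8580, …
L₀ := L_f ⊗_s L_g (sym. prod.), ord ≤ 2.
Derive L from L₀ (diff closure).
L = (20 + 640·x + 128·x^2 - 6144·x^3 - 3072·x^4) + (28 + 336·x + 1152·x^2 - 3584·x^3 - 21504·x^4 - 12288·x^5)·Dx + (3 + 8·x - 48·x^2 - 256·x^3 - 1792·x^4 - 6144·x^5 - 4096·x^6)·Dx^2  (order 2).
h: a_k = 36, 144, -792, -960, 9336, 117792/5, -904944/5, -8576256/35, 17078184/7, 38073632/7, …
ICs: h(0) = 36, h′(0) = 144.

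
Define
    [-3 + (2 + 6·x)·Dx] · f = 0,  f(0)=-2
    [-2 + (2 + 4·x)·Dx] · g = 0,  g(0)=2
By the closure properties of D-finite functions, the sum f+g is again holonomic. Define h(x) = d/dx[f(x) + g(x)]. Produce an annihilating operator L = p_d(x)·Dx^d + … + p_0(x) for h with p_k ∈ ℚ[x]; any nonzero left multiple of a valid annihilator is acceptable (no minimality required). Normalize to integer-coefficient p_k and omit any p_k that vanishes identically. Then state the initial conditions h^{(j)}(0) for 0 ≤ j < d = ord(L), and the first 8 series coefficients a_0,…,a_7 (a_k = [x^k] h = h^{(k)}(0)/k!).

L = -9 + (-15 - 36·x)·Dx + (-2 - 10·x - 12·x^2)·Dx^2  (order 2).
h: a_k = -1, 5/2, -57/8, 325/16, -7385/128, 41895/256, -475629/1024, 2704845/2048, …
ICs: h(0) = -1, h′(0) = 5/2.

f: a_k = -2, -3, 9/4, -27/8, 405/64, -1701/128, 15309/512, -72171/1024, …
g: a_k = 2, 2, -1, 1, -5/4, 7/4, -21/8, 33/8, …
f+g: L₀ = lclm(L_f,L_g), ord ≤ 1+1.
Differentiate: ansatz ord ≤ ord L₀ ⇒ L.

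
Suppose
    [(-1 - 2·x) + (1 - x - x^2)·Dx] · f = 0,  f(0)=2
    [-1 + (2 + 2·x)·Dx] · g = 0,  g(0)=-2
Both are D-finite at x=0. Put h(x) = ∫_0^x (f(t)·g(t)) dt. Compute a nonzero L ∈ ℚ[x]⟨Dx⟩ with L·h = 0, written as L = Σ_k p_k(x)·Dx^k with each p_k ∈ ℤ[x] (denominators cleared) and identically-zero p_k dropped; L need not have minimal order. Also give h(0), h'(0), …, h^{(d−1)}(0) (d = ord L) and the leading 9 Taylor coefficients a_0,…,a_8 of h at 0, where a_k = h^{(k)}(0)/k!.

L = (3 + 5·x + 3·x^2)·Dx + (-2 + 4·x^2 + 2·x^3)·Dx^2  (order 2).
h: a_k = 0, -4, -3, -19/6, -63/16, -803/160, -2621/384, -16887/1792, -54775/4096, …
ICs: h(0) = 0, h′(0) = -4.

f: a_k = 2, 2, 4, 6, 10, 16, 26, 42, 68, …
g: a_k = -2, -1, 1/4, -1/8, 5/64, -7/128, 21/512, -33/1024, 429/16384, …
h₀=f·g: eliminate ⇒ L₀, order ≤ 1·1.
∫: right-multiply L₀ by Dx.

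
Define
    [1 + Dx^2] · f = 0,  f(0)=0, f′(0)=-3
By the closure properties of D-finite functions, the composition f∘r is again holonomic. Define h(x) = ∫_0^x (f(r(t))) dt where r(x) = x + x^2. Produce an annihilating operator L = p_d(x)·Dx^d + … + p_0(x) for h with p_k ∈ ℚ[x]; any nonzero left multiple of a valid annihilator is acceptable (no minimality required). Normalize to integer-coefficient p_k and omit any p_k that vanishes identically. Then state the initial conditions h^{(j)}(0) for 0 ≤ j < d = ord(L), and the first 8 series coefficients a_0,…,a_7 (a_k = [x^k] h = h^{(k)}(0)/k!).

L = (1 + 6·x + 12·x^2 + 8·x^3)·Dx - 2·Dx^2 + (1 + 2·x)·Dx^3  (order 3).
h: a_k = 0, 0, -3/2, -1, 1/8, 3/10, 59/240, 3/56, …
ICs: h(0) = 0, h′(0) = 0, h′′(0) = -3.

f: a_k = 0, -3, 0, 1/2, 0, -1/40, 0, 1/1680, …
f∘r: x↦r, Dx↦Dx/r' in L_f ⇒ L₀.
Integrate: L := L₀·Dx.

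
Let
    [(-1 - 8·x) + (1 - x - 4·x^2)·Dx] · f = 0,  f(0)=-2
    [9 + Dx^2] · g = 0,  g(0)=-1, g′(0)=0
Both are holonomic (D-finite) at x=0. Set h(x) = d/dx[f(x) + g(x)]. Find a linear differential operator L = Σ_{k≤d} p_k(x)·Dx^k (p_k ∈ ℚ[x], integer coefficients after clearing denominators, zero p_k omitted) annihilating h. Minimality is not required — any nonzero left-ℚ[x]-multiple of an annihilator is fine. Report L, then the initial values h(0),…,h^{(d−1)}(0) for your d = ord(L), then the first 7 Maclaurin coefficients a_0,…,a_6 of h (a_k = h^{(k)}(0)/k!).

f: a_k = -2, -2, -10, -18, -58, -130, -362, …
g: a_k = -1, 0, 9/2, 0, -27/8, 0, 81/80, …
h₀=f+g: left-lcm gives L₀, ord ≤ 3.
Differentiate: ansatz ord ≤ ord L₀ ⇒ L.
L = (2358 + 13068·x + 57006·x^2 + 38520·x^3 + 83520·x^4 + 31104·x^5 + 41472·x^6) + (-189 - 1413·x + 1251·x^2 + 4203·x^3 + 5580·x^4 + 11952·x^5 + 12096·x^6 + 13824·x^7)·Dx + (262 + 1452·x + 6334·x^2 + 4280·x^3 + 9280·x^4 + 3456·x^5 + 4608·x^6)·Dx^2 + (-21 - 157·x + 139·x^2 + 467·x^3 + 620·x^4 + 1328·x^5 + 1344·x^6 + 1536·x^7)·Dx^3  (order 3).
h: a_k = -2, -11, -54, -491/2, -650, -86637/40, -6174, …
ICs: h(0) = -2, h′(0) = -11, h′′(0) = -108.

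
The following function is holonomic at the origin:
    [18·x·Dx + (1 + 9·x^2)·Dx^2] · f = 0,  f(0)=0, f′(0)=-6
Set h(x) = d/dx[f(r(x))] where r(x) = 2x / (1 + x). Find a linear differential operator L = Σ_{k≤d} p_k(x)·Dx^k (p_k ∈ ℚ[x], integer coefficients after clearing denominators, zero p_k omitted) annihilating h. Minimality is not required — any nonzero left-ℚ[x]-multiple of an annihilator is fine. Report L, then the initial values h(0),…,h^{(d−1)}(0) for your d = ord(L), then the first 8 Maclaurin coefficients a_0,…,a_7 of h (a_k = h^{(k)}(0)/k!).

L = (2 + 74·x) + (1 + 2·x + 37·x^2)·Dx  (order 1).
h: a_k = -12, 24, 396, -1680, -11292, 84744, 248316, -3632160, …
ICs: h(0) = -12.

f: a_k = 0, -6, 0, 18, 0, -486/5, 0, 4374/7, …
Substitute x→r, Dx→(1/r')Dx; clear ⇒ L₀.
h₀' ⇒ L via d/dx closure of L₀.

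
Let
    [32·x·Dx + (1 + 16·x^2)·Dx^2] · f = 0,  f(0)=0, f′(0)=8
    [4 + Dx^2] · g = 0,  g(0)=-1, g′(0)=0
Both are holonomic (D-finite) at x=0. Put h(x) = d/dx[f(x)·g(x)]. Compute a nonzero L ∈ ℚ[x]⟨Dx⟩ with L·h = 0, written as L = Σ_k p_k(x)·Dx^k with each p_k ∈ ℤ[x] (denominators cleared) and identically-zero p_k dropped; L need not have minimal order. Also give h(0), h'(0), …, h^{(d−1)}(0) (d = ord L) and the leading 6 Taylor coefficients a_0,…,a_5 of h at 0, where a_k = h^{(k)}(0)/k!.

L = (62288 + 2213376·x^2 + 73428992·x^4 + 58982400·x^6 + 3145728·x^8 - 167772160·x^10 + 268435456·x^12) + (35072·x + 2871296·x^3 + 39976960·x^5 + 52428800·x^7 + 83886080·x^9 + 268435456·x^11)·Dx + (15912 + 579328·x^2 + 18954240·x^4 + 19529728·x^6 + 9961472·x^8 - 16777216·x^10 + 134217728·x^12)·Dx^2 + (8768·x + 717824·x^3 + 9994240·x^5 + 13107200·x^7 + 20971520·x^9 + 67108864·x^11)·Dx^3 + (85 + 6496·x^2 + 149248·x^4 + 1196032·x^6 + 2293760·x^8 + 6291456·x^10 + 16777216·x^12)·Dx^4  (order 4).
h: a_k = -8, 0, 176, 0, -7504/3, 0, …
ICs: h(0) = -8, h′(0) = 0, h′′(0) = 352, h′′′(0) = 0.

f: a_k = 0, 8, 0, -128/3, 0, 2048/5, …
g: a_k = -1, 0, 2, 0, -2/3, 0, …
Product ⇒ symmetric product L₀, ord ≤ 4.
h=h₀': d/dx-closure on L₀ ⇒ L.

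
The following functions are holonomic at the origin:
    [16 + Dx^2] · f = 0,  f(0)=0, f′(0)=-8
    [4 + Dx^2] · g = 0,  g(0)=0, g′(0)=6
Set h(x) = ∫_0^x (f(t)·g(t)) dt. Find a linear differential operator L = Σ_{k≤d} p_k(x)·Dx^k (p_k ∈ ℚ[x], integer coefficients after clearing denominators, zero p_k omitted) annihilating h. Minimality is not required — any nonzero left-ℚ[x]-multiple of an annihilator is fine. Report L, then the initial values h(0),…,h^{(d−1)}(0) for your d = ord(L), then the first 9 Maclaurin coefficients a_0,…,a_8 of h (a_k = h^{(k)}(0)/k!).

L = 144·Dx + 40·Dx^3 + Dx^5  (order 5).
h: a_k = 0, 0, 0, -16, 0, 32, 0, -416/15, 0, …
ICs: h(0) = 0, h′(0) = 0, h′′(0) = 0, h′′′(0) = -96, h′′′′(0) = 0.

f: a_k = 0, -8, 0, 64/3, 0, -256/15, 0, 2048/315, 0, …
g: a_k = 0, 6, 0, -4, 0, 4/5, 0, -8/105, 0, …
Sym-product of L_f,L_g gives L₀ (≤ ord 4).
h=∫h₀ ⇒ L = L₀·Dx.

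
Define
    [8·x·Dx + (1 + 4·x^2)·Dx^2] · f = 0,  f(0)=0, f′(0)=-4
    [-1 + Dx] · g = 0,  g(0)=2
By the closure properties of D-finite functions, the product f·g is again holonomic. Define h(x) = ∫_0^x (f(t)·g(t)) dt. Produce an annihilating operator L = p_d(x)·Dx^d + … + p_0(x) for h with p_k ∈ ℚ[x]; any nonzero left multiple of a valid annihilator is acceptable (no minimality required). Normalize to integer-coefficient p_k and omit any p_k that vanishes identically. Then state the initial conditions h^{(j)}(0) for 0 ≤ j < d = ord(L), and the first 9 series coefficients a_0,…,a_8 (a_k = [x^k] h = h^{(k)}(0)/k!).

L = (1 - 8·x + 4·x^2)·Dx + (-2 + 8·x - 8·x^2)·Dx^2 + (1 + 4·x^2)·Dx^3  (order 3).
h: a_k = 0, 0, -4, -8/3, 5/3, 28/15, -103/30, -215/63, 12763/1680, …
ICs: h(0) = 0, h′(0) = 0, h′′(0) = -8.

f: a_k = 0, -4, 0, 16/3, 0, -64/5, 0, 256/7, 0, …
g: a_k = 2, 2, 1, 1/3, 1/12, 1/60, 1/360, 1/2520, 1/20160, …
h₀=f·g: eliminate ⇒ L₀, order ≤ 2·1.
Integrate: L := L₀·Dx.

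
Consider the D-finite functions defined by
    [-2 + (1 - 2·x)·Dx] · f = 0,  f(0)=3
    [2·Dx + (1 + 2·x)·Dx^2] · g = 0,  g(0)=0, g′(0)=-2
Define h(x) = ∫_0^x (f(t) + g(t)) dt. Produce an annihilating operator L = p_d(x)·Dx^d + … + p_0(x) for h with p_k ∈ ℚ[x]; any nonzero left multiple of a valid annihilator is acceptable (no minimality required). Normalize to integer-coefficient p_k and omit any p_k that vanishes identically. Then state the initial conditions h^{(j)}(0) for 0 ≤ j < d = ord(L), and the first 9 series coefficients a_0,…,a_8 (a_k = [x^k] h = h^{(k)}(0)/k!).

L = (40 + 16·x)·Dx^2 + (8 + 64·x + 32·x^2)·Dx^3 + (-3 - 2·x + 12·x^2 + 8·x^3)·Dx^4  (order 4).
h: a_k = 0, 3, 2, 14/3, 16/3, 52/5, 224/15, 608/21, 320/7, …
ICs: h(0) = 0, h′(0) = 3, h′′(0) = 4, h′′′(0) = 28.

f: a_k = 3, 6, 12, 24, 48, 96, 192, 384, 768, …
g: a_k = 0, -2, 2, -8/3, 4, -32/5, 32/3, -128/7, 32, …
f+g: L₀ = lclm(L_f,L_g), ord ≤ 1+2.
h=∫h₀ ⇒ L = L₀·Dx.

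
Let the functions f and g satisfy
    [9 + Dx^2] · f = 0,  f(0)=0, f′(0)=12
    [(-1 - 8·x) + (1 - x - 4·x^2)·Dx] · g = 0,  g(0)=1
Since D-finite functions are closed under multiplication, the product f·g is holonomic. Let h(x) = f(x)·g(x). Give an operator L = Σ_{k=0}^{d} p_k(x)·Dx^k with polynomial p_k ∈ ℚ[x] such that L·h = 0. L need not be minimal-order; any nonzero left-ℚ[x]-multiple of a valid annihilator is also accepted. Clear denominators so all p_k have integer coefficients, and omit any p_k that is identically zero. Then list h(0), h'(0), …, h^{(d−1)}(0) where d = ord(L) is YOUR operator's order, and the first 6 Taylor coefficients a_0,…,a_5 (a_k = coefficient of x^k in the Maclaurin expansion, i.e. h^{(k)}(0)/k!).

f: a_k = 0, 12, 0, -18, 0, 81/10, …
g: a_k = 1, 1, 5, 9, 29, 65, …
Product ⇒ symmetric product L₀, ord ≤ 2.
L = (-1 + 9·x + 36·x^2) + (2 + 16·x)·Dx + (-1 + x + 4·x^2)·Dx^2  (order 2).
h: a_k = 0, 12, 12, 42, 90, 2661/10, …
ICs: h(0) = 0, h′(0) = 12.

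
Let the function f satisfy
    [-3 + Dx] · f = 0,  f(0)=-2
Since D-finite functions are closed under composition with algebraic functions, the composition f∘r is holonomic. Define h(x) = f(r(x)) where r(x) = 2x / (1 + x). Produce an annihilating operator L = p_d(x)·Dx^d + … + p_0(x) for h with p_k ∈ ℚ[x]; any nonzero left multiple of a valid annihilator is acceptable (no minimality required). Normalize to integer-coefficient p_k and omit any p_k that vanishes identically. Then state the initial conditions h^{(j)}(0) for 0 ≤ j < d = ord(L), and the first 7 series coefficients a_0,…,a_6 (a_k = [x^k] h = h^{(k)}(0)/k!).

f: a_k = -2, -6, -9, -9, -27/4, -81/20, -81/40, …
Change of var in L_f (x↦r) gives L₀.
L = -6 + (1 + 2·x + x^2)·Dx  (order 1).
h: a_k = -2, -12, -24, -12, 12, 12/5, -48/5, …
ICs: h(0) = -2.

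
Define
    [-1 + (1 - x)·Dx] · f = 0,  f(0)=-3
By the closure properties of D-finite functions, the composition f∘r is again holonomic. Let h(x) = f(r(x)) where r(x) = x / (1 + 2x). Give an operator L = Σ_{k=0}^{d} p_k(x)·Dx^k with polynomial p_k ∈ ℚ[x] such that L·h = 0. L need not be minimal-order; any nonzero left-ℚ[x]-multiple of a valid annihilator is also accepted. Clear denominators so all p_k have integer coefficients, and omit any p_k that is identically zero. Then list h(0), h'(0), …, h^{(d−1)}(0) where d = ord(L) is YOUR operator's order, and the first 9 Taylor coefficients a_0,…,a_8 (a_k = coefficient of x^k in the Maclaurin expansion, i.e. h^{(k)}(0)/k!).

L = -1 + (1 + 3·x + 2·x^2)·Dx  (order 1).
h: a_k = -3, -3, 3, -3, 3, -3, 3, -3, 3, …
ICs: h(0) = -3.

f: a_k = -3, -3, -3, -3, -3, -3, -3, -3, -3, …
h₀=f(r): pull back L_f along r ⇒ L₀.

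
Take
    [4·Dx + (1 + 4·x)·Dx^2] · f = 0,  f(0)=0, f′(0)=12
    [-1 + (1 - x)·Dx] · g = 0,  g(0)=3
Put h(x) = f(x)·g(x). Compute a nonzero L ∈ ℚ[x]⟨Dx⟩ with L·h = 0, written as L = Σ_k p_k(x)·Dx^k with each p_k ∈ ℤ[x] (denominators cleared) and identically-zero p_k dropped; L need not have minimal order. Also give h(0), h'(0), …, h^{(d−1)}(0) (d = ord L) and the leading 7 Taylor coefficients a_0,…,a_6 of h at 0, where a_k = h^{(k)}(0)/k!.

L = 4 + (-2 + 12·x)·Dx + (-1 - 3·x + 4·x^2)·Dx^2  (order 2).
h: a_k = 0, 36, -36, 156, -420, 7116/5, -23604/5, …
ICs: h(0) = 0, h′(0) = 36.

f: a_k = 0, 12, -24, 64, -192, 3072/5, -2048, …
g: a_k = 3, 3, 3, 3, 3, 3, 3, …
f·g: L₀ = L_f ⊗_s L_g, ord ≤ 2·1.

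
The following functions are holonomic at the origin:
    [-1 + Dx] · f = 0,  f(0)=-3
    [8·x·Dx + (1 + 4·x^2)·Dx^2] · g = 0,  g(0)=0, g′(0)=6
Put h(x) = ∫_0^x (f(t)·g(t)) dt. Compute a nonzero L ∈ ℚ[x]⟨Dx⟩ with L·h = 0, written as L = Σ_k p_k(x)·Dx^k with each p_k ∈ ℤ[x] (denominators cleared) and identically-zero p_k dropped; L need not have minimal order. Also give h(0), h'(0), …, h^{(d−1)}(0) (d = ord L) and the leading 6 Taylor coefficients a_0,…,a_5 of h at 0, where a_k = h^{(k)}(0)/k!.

L = (1 - 8·x + 4·x^2)·Dx + (-2 + 8·x - 8·x^2)·Dx^2 + (1 + 4·x^2)·Dx^3  (order 3).
h: a_k = 0, 0, -9, -6, 15/4, 21/5, …
ICs: h(0) = 0, h′(0) = 0, h′′(0) = -18.

f: a_k = -3, -3, -3/2, -1/2, -1/8, -1/40, …
g: a_k = 0, 6, 0, -8, 0, 96/5, …
h₀=f·g: eliminate ⇒ L₀, order ≤ 1·2.
∫: right-multiply L₀ by Dx.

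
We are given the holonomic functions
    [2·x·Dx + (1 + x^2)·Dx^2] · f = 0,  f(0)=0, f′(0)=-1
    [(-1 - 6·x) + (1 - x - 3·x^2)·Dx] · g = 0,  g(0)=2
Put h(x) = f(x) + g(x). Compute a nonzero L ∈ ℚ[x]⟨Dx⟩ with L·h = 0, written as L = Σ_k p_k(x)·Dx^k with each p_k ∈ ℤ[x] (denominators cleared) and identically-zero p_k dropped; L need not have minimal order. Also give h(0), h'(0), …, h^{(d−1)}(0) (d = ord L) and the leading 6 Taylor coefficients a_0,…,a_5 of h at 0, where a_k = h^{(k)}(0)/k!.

f: a_k = 0, -1, 0, 1/3, 0, -1/5, …
g: a_k = 2, 2, 8, 14, 38, 80, …
Weyl lclm of L_f,L_g ⇒ L₀ (ord ≤ 3).
L = (8 - 32·x - 300·x^2 - 504·x^3 - 1134·x^4 - 162·x^6)·Dx + (-22 - 148·x - 184·x^2 - 576·x^3 - 441·x^4 - 918·x^5 - 27·x^6 - 162·x^7)·Dx^2 + (4 + 6·x + 18·x^2 - 60·x^3 - 85·x^4 - 75·x^5 - 126·x^6 - 9·x^7 - 27·x^8)·Dx^3  (order 3).
h: a_k = 2, 1, 8, 43/3, 38, 399/5, …
ICs: h(0) = 2, h′(0) = 1, h′′(0) = 16.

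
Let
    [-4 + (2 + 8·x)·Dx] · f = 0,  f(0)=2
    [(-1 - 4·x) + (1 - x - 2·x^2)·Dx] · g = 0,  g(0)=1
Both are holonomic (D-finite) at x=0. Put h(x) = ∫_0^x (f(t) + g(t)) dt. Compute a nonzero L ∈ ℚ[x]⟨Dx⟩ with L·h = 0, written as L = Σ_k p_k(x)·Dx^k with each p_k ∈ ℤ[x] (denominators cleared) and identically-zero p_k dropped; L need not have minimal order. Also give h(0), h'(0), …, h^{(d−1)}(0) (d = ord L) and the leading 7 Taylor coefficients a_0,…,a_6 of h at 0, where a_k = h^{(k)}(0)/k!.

L = (16 + 84·x + 120·x^2 + 160·x^3)·Dx + (-10 - 52·x - 204·x^2 - 400·x^3 - 400·x^4)·Dx^2 + (-1 + 7·x + 56·x^2 + 8·x^3 - 200·x^4 - 160·x^5)·Dx^3  (order 3).
h: a_k = 0, 3, 5/2, -1/3, 13/4, -9/5, 77/6, …
ICs: h(0) = 0, h′(0) = 3, h′′(0) = 5.

f: a_k = 2, 4, -4, 8, -20, 56, -168, …
g: a_k = 1, 1, 3, 5, 11, 21, 43, …
Weyl lclm of L_f,L_g ⇒ L₀ (ord ≤ 2).
h=∫₀ˣh₀: take L = L₀·Dx.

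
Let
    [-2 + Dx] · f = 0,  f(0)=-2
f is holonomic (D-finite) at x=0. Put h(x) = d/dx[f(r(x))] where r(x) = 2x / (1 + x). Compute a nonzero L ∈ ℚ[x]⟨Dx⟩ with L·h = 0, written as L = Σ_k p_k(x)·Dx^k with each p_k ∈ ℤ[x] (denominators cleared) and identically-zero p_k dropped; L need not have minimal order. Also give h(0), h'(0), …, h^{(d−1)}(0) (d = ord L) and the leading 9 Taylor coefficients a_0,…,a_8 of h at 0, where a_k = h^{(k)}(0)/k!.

L = (2 - 2·x) + (-1 - 2·x - x^2)·Dx  (order 1).
h: a_k = -8, -16, 8, 32/3, -56/3, 176/15, 136/45, -5056/315, 6632/315, …
ICs: h(0) = -8.

f: a_k = -2, -4, -4, -8/3, -4/3, -8/15, -8/45, -16/315, -4/315, …
f∘r: x↦r, Dx↦Dx/r' in L_f ⇒ L₀.
h=h₀': d/dx-closure on L₀ ⇒ L.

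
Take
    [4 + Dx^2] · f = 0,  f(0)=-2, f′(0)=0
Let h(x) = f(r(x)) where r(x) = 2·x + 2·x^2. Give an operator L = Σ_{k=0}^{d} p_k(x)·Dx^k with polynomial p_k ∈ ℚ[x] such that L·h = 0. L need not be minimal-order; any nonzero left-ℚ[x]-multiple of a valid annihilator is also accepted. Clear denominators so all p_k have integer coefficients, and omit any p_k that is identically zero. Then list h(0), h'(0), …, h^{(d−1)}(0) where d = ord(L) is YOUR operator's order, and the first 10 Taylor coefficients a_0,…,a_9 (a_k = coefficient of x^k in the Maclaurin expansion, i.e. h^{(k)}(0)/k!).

L = (16 + 96·x + 192·x^2 + 128·x^3) - 2·Dx + (1 + 2·x)·Dx^2  (order 2).
h: a_k = -2, 0, 16, 32, -16/3, -256/3, -5248/45, -256/15, 46016/315, 63488/315, …
ICs: h(0) = -2, h′(0) = 0.

f: a_k = -2, 0, 4, 0, -4/3, 0, 8/45, 0, -4/315, 0, …
Change of var in L_f (x↦r) gives L₀.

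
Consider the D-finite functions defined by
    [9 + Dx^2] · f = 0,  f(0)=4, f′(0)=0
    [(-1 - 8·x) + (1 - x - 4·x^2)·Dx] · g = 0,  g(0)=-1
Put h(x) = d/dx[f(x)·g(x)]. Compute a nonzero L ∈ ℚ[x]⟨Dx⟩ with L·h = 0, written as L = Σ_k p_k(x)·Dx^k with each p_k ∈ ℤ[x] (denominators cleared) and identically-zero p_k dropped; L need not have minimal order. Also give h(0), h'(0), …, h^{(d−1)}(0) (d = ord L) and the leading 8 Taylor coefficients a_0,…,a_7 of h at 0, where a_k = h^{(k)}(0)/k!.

L = (-33 - 162·x - 567·x^2 + 648·x^3 + 1296·x^4) + (6 + 66·x + 216·x^2 + 576·x^3)·Dx + (1 - 10·x - 31·x^2 + 72·x^3 + 144·x^4)·Dx^2  (order 2).
h: a_k = -4, -4, -54, -158, -1115/2, -15927/10, -99603/20, -1986769/140, …
ICs: h(0) = -4, h′(0) = -4.

f: a_k = 4, 0, -18, 0, 27/2, 0, -81/20, 0, …
g: a_k = -1, -1, -5, -9, -29, -65, -181, -441, …
Product ⇒ symmetric product L₀, ord ≤ 2.
h₀' ⇒ L via d/dx closure of L₀.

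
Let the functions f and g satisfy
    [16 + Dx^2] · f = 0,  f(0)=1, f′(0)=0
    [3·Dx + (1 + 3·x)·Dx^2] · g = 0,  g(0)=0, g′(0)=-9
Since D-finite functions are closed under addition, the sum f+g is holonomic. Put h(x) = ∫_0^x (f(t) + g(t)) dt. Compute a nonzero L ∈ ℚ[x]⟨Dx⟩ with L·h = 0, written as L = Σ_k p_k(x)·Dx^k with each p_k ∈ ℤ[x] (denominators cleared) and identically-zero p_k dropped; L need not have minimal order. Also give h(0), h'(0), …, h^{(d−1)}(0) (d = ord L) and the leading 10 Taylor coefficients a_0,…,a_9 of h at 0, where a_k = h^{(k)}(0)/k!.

L = (1680 + 2304·x + 3456·x^2)·Dx^2 + (272 + 1584·x + 3456·x^2 + 3456·x^3)·Dx^3 + (105 + 144·x + 216·x^2)·Dx^4 + (17 + 99·x + 216·x^2 + 216·x^3)·Dx^5  (order 5).
h: a_k = 0, 1, -9/2, 11/6, -27/4, 857/60, -243/10, 32293/630, -6561/56, 6204241/22680, …
ICs: h(0) = 0, h′(0) = 1, h′′(0) = -9, h′′′(0) = 11, h′′′′(0) = -162.

f: a_k = 1, 0, -8, 0, 32/3, 0, -256/45, 0, 512/315, 0, …
g: a_k = 0, -9, 27/2, -27, 243/4, -729/5, 729/2, -6561/7, 19683/8, -6561, …
Sum ⇒ L₀ = lclm(L_f,L_g) in ℚ(x)⟨Dx⟩.
h=∫h₀ ⇒ L = L₀·Dx.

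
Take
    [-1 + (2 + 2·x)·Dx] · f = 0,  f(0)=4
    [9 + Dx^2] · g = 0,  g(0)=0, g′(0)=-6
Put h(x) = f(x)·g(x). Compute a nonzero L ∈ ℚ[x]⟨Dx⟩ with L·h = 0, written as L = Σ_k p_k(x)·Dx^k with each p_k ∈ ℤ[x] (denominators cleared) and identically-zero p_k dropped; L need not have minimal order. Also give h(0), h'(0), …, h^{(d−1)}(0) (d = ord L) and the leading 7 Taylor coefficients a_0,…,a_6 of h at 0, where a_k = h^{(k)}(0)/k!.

L = (39 + 72·x + 36·x^2) + (-4 - 4·x)·Dx + (4 + 8·x + 4·x^2)·Dx^2  (order 2).
h: a_k = 0, -24, -12, 39, 33/2, -1581/80, -1041/160, …
ICs: h(0) = 0, h′(0) = -24.

f: a_k = 4, 2, -1/2, 1/4, -5/32, 7/64, -21/256, …
g: a_k = 0, -6, 0, 9, 0, -81/20, 0, …
Product ⇒ symmetric product L₀, ord ≤ 2.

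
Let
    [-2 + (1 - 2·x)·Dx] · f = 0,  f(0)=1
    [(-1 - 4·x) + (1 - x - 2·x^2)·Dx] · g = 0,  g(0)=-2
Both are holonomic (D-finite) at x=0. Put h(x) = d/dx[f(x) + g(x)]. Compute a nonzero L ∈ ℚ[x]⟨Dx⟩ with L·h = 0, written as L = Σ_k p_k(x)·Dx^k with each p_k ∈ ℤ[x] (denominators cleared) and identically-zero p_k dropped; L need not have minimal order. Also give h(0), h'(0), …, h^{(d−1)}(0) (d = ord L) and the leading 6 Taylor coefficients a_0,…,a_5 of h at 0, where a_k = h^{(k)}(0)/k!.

L = 12 + (3 + 12·x)·Dx + (-1 + x + 2·x^2)·Dx^2  (order 2).
h: a_k = 0, -4, -6, -24, -50, -132, …
ICs: h(0) = 0, h′(0) = -4.

f: a_k = 1, 2, 4, 8, 16, 32, …
g: a_k = -2, -2, -6, -10, -22, -42, …
h₀=f+g: left-lcm gives L₀, ord ≤ 2.
h=h₀': d/dx-closure on L₀ ⇒ L.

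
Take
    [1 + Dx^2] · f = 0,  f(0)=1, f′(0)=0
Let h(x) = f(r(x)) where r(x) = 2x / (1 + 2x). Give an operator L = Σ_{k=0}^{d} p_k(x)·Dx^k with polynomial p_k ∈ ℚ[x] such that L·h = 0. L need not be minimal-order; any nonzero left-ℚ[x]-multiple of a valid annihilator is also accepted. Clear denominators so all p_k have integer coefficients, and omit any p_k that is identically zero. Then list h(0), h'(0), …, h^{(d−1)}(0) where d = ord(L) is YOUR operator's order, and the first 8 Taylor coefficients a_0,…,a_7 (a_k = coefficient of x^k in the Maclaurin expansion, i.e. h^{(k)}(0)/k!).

f: a_k = 1, 0, -1/2, 0, 1/24, 0, -1/720, 0, …
h₀=f(r): pull back L_f along r ⇒ L₀.
L = 4 + (4 + 24·x + 48·x^2 + 32·x^3)·Dx + (1 + 8·x + 24·x^2 + 32·x^3 + 16·x^4)·Dx^2  (order 2).
h: a_k = 1, 0, -2, 8, -70/3, 176/3, -6004/45, 1392/5, …
ICs: h(0) = 1, h′(0) = 0.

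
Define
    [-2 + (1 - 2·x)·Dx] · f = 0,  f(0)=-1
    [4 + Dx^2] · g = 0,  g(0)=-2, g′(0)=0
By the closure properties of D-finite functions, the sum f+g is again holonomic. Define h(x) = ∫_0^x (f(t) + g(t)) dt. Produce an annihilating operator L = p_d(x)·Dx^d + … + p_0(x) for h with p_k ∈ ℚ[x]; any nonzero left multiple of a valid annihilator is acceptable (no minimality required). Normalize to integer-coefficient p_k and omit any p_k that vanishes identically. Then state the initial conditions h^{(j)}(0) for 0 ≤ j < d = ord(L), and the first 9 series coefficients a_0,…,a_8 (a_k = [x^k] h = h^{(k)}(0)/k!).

L = (56 - 32·x + 32·x^2)·Dx + (-12 + 40·x - 48·x^2 + 32·x^3)·Dx^2 + (14 - 8·x + 8·x^2)·Dx^3 + (-3 + 10·x - 12·x^2 + 8·x^3)·Dx^4  (order 4).
h: a_k = 0, -3, -1, 0, -2, -52/15, -16/3, -2872/315, -16, …
ICs: h(0) = 0, h′(0) = -3, h′′(0) = -2, h′′′(0) = 0.

f: a_k = -1, -2, -4, -8, -16, -32, -64, -128, -256, …
g: a_k = -2, 0, 4, 0, -4/3, 0, 8/45, 0, -4/315, …
L₀ := lclm(L_f,L_g); ord L₀ ≤ 1+2.
∫: right-multiply L₀ by Dx.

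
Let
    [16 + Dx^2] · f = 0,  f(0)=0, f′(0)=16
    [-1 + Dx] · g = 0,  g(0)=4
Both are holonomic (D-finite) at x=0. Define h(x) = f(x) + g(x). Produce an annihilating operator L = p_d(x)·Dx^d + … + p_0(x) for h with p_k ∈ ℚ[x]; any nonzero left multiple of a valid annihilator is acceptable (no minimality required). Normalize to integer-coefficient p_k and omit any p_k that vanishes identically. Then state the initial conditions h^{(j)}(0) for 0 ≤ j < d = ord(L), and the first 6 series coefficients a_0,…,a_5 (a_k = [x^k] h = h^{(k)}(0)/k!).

L = -16 + 16·Dx - Dx^2 + Dx^3  (order 3).
h: a_k = 4, 20, 2, -42, 1/6, 205/6, …
ICs: h(0) = 4, h′(0) = 20, h′′(0) = 4.

f: a_k = 0, 16, 0, -128/3, 0, 512/15, …
g: a_k = 4, 4, 2, 2/3, 1/6, 1/30, …
h₀=f+g: left-lcm gives L₀, ord ≤ 3.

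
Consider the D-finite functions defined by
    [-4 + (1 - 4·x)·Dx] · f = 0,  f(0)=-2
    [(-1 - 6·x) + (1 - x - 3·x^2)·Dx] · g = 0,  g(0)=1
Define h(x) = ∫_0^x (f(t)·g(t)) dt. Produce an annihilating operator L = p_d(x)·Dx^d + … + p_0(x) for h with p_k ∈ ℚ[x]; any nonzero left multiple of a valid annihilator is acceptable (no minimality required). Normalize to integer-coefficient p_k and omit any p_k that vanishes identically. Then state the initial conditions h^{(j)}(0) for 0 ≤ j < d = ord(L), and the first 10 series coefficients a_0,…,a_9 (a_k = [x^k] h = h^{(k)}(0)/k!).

L = (-5 + 2·x + 36·x^2)·Dx + (1 - 5·x + x^2 + 12·x^3)·Dx^2  (order 2).
h: a_k = 0, -2, -5, -16, -103/2, -862/5, -588, -14306/7, -28829/4, -77216/3, …
ICs: h(0) = 0, h′(0) = -2.

f: a_k = -2, -8, -32, -128, -512, -2048, -8192, -32768, -131072, -524288, …
g: a_k = 1, 1, 4, 7, 19, 40, 97, 217, 508, 1159, …
Product ⇒ symmetric product L₀, ord ≤ 1.
Integrate: L := L₀·Dx.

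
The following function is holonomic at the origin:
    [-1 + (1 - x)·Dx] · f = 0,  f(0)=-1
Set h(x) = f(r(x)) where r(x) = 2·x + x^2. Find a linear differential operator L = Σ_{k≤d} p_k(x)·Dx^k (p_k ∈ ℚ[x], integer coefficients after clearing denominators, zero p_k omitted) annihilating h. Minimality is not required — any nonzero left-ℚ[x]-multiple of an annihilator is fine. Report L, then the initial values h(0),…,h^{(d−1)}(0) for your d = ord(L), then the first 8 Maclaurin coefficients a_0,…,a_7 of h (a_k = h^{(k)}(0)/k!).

f: a_k = -1, -1, -1, -1, -1, -1, -1, -1, …
Change of var in L_f (x↦r) gives L₀.
L = (2 + 2·x) + (-1 + 2·x + x^2)·Dx  (order 1).
h: a_k = -1, -2, -5, -12, -29, -70, -169, -408, …
ICs: h(0) = -1.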